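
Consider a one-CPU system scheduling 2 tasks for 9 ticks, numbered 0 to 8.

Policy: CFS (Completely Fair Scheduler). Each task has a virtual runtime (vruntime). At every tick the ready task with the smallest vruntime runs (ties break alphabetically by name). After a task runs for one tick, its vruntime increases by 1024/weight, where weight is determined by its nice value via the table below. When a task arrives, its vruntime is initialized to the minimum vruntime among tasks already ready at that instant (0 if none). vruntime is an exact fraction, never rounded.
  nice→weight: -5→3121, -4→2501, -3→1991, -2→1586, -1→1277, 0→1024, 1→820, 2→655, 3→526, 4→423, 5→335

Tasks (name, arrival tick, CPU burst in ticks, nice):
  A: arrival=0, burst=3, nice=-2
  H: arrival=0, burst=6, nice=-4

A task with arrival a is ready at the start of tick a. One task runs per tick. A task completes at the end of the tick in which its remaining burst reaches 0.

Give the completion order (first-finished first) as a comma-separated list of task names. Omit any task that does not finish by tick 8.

t=0: vr[A=0 H=0] → run A
t=1: vr[A=512/793 H=0] → run H
t=2: vr[A=512/793 H=1024/2501] → run H
t=3: vr[A=512/793 H=2048/2501] → run A
t=4: vr[A=1024/793 H=2048/2501] → run H
t=5: vr[A=1024/793 H=3072/2501] → run H
t=6: vr[A=1024/793 H=4096/2501] → run A
t=7: vr[H=4096/2501] → run H
t=8: vr[H=5120/2501] → run H

completion order = A, H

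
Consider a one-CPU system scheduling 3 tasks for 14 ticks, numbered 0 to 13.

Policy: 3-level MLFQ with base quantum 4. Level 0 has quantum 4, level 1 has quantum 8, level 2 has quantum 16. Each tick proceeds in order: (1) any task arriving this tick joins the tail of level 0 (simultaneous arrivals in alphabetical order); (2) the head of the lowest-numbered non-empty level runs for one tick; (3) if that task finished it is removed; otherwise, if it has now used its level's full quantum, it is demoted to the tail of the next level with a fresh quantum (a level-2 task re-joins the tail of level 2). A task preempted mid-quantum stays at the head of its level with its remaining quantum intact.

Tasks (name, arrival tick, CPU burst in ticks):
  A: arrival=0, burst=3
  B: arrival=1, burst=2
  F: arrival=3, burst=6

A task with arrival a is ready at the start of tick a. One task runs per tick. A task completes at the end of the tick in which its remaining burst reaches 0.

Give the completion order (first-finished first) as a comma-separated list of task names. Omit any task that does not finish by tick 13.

t=0: L0/L1/L2 = A/-/- → run A
t=1: L0/L1/L2 = AB/-/- → run A
t=2: L0/L1/L2 = AB/-/- → run A
t=3: L0/L1/L2 = BF/-/- → run B
t=4: L0/L1/L2 = BF/-/- → run B
t=5: L0/L1/L2 = F/-/- → run F
t=6: L0/L1/L2 = F/-/- → run F
t=7: L0/L1/L2 = F/-/- → run F
t=8: L0/L1/L2 = F/-/- → run F
t=9: L0/L1/L2 = -/F/- → run F
t=10: L0/L1/L2 = -/F/- → run F
t=11: (idle)
t=12: (idle)
t=13: (idle)

completion order = A, B, F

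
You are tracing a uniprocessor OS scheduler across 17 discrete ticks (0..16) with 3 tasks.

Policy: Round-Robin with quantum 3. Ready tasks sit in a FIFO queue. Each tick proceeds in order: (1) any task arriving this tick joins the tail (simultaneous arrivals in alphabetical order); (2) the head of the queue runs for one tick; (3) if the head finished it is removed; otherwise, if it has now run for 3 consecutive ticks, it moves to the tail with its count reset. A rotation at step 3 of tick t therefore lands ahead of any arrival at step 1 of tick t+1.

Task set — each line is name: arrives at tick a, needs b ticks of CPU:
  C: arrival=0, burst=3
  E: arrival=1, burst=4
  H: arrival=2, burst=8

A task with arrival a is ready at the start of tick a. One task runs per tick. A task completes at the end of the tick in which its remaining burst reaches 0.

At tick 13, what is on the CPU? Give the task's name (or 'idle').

t=0: queue=[C] q_used=0 → run C
t=1: queue=[C,E] q_used=1 → run C
t=2: queue=[C,E,H] q_used=2 → run C
t=3: queue=[E,H] q_used=0 → run E
t=4: queue=[E,H] q_used=1 → run E
t=5: queue=[E,H] q_used=2 → run E
t=6: queue=[H,E] q_used=0 → run H
t=7: queue=[H,E] q_used=1 → run H
t=8: queue=[H,E] q_used=2 → run H
t=9: queue=[E,H] q_used=0 → run E
t=10: queue=[H] q_used=0 → run H
t=11: queue=[H] q_used=1 → run H
t=12: queue=[H] q_used=2 → run H
t=13: queue=[H] q_used=0 → run H
t=14: queue=[H] q_used=1 → run H
t=15: (idle)
t=16: (idle)

running at tick 13 = H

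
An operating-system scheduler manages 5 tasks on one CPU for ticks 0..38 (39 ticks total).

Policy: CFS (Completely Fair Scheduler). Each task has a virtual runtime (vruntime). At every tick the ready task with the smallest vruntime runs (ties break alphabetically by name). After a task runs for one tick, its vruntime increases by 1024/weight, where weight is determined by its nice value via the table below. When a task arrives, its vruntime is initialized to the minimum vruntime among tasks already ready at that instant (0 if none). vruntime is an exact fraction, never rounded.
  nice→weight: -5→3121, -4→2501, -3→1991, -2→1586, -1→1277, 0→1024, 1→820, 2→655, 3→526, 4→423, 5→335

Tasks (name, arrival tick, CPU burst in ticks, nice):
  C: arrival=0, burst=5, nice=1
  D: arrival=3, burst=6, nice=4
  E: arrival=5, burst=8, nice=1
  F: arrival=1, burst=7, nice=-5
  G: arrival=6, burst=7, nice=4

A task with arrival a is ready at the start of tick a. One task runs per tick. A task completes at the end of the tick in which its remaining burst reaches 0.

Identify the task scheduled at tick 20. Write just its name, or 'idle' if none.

t=0: vr[C=0] → run C
t=1: vr[C=256/205 F=256/205] → run C
t=2: vr[C=512/205 F=256/205] → run F
t=3: vr[C=512/205 D=1008896/639805 F=1008896/639805] → run D
t=4: vr[C=512/205 D=1081923328/270637515 F=1008896/639805] → run F
t=5: vr[C=512/205 D=1081923328/270637515 E=1218816/639805 F=1218816/639805] → run E
t=6: vr[C=512/205 D=1081923328/270637515 E=2017792/639805 F=1218816/639805 G=1218816/639805] → run F
t=7: vr[C=512/205 D=1081923328/270637515 E=2017792/639805 F=1428736/639805 G=1218816/639805] → run G
t=8: vr[C=512/205 D=1081923328/270637515 E=2017792/639805 F=1428736/639805 G=1170719488/270637515] → run F
t=9: vr[C=512/205 D=1081923328/270637515 E=2017792/639805 F=1638656/639805 G=1170719488/270637515] → run C
t=10: vr[C=768/205 D=1081923328/270637515 E=2017792/639805 F=1638656/639805 G=1170719488/270637515] → run F
t=11: vr[C=768/205 D=1081923328/270637515 E=2017792/639805 F=1848576/639805 G=1170719488/270637515] → run F
t=12: vr[C=768/205 D=1081923328/270637515 E=2017792/639805 F=2058496/639805 G=1170719488/270637515] → run E
t=13: vr[C=768/205 D=1081923328/270637515 E=2816768/639805 F=2058496/639805 G=1170719488/270637515] → run F
t=14: vr[C=768/205 D=1081923328/270637515 E=2816768/639805 G=1170719488/270637515] → run C
t=15: vr[C=1024/205 D=1081923328/270637515 E=2816768/639805 G=1170719488/270637515] → run D
t=16: vr[C=1024/205 D=1737083648/270637515 E=2816768/639805 G=1170719488/270637515] → run G
t=17: vr[C=1024/205 D=1737083648/270637515 E=2816768/639805 G=1825879808/270637515] → run E
t=18: vr[C=1024/205 D=1737083648/270637515 E=3615744/639805 G=1825879808/270637515] → run C
t=19: vr[D=1737083648/270637515 E=3615744/639805 G=1825879808/270637515] → run E
t=20: vr[D=1737083648/270637515 E=882944/127961 G=1825879808/270637515] → run D
t=21: vr[D=797414656/90212505 E=882944/127961 G=1825879808/270637515] → run G
t=22: vr[D=797414656/90212505 E=882944/127961 G=827013376/90212505] → run E
t=23: vr[D=797414656/90212505 E=5213696/639805 G=827013376/90212505] → run E
t=24: vr[D=797414656/90212505 E=6012672/639805 G=827013376/90212505] → run D
t=25: vr[D=3047404288/270637515 E=6012672/639805 G=827013376/90212505] → run G
t=26: vr[D=3047404288/270637515 E=6012672/639805 G=3136200448/270637515] → run E
t=27: vr[D=3047404288/270637515 E=6811648/639805 G=3136200448/270637515] → run E
t=28: vr[D=3047404288/270637515 G=3136200448/270637515] → run D
t=29: vr[D=3702564608/270637515 G=3136200448/270637515] → run G
t=30: vr[D=3702564608/270637515 G=3791360768/270637515] → run D
t=31: vr[G=3791360768/270637515] → run G
t=32: vr[G=1482173696/90212505] → run G
t=33: (idle)
t=34: (idle)
t=35: (idle)
t=36: (idle)
t=37: (idle)
t=38: (idle)

running at tick 20 = D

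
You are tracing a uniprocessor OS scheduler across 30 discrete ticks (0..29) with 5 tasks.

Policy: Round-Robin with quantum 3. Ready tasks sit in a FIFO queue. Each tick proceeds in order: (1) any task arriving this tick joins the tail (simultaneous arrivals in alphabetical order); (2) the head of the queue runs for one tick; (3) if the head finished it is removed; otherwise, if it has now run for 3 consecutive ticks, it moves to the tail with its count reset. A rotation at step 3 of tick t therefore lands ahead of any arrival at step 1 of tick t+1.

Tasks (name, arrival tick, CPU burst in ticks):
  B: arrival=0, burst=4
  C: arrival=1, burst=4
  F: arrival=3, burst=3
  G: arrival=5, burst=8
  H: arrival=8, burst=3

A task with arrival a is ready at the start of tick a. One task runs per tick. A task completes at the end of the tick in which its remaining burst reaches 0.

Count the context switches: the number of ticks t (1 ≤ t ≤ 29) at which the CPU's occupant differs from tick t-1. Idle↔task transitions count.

context switches = 8

t=0: queue=[B] q_used=0 → run B
t=1: queue=[B,C] q_used=1 → run B
t=2: queue=[B,C] q_used=2 → run B
t=3: queue=[C,B,F] q_used=0 → run C
t=4: queue=[C,B,F] q_used=1 → run C
t=5: queue=[C,B,F,G] q_used=2 → run C
t=6: queue=[B,F,G,C] q_used=0 → run B
t=7: queue=[F,G,C] q_used=0 → run F
t=8: queue=[F,G,C,H] q_used=1 → run F
t=9: queue=[F,G,C,H] q_used=2 → run F
t=10: queue=[G,C,H] q_used=0 → run G
t=11: queue=[G,C,H] q_used=1 → run G
t=12: queue=[G,C,H] q_used=2 → run G
t=13: queue=[C,H,G] q_used=0 → run C
t=14: queue=[H,G] q_used=0 → run H
t=15: queue=[H,G] q_used=1 → run H
t=16: queue=[H,G] q_used=2 → run H
t=17: queue=[G] q_used=0 → run G
t=18: queue=[G] q_used=1 → run G
t=19: queue=[G] q_used=2 → run G
t=20: queue=[G] q_used=0 → run G
t=21: queue=[G] q_used=1 → run G
t=22: (idle)
t=23: (idle)
t=24: (idle)
t=25: (idle)
t=26: (idle)
t=27: (idle)
t=28: (idle)
t=29: (idle)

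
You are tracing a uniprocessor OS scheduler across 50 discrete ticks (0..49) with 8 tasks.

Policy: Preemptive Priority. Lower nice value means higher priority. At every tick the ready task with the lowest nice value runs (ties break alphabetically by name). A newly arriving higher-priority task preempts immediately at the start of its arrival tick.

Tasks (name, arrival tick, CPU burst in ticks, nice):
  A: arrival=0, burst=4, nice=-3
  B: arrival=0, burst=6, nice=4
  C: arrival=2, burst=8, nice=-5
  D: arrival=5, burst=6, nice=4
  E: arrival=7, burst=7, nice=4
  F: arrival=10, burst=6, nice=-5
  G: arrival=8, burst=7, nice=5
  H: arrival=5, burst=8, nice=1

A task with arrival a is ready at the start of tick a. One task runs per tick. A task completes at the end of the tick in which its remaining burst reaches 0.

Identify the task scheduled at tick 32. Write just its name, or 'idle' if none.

running at tick 32 = D

t=0: ready={A,B} → run A
t=1: ready={A,B} → run A
t=2: ready={A,B,C} → run C
t=3: ready={A,B,C} → run C
t=4: ready={A,B,C} → run C
t=5: ready={A,B,C,D,H} → run C
t=6: ready={A,B,C,D,H} → run C
t=7: ready={A,B,C,D,E,H} → run C
t=8: ready={A,B,C,D,E,G,H} → run C
t=9: ready={A,B,C,D,E,G,H} → run C
t=10: ready={A,B,D,E,F,G,H} → run F
t=11: ready={A,B,D,E,F,G,H} → run F
t=12: ready={A,B,D,E,F,G,H} → run F
t=13: ready={A,B,D,E,F,G,H} → run F
t=14: ready={A,B,D,E,F,G,H} → run F
t=15: ready={A,B,D,E,F,G,H} → run F
t=16: ready={A,B,D,E,G,H} → run A
t=17: ready={A,B,D,E,G,H} → run A
t=18: ready={B,D,E,G,H} → run H
t=19: ready={B,D,E,G,H} → run H
t=20: ready={B,D,E,G,H} → run H
t=21: ready={B,D,E,G,H} → run H
t=22: ready={B,D,E,G,H} → run H
t=23: ready={B,D,E,G,H} → run H
t=24: ready={B,D,E,G,H} → run H
t=25: ready={B,D,E,G,H} → run H
t=26: ready={B,D,E,G} → run B
t=27: ready={B,D,E,G} → run B
t=28: ready={B,D,E,G} → run B
t=29: ready={B,D,E,G} → run B
t=30: ready={B,D,E,G} → run B
t=31: ready={B,D,E,G} → run B
t=32: ready={D,E,G} → run D
t=33: ready={D,E,G} → run D
t=34: ready={D,E,G} → run D
t=35: ready={D,E,G} → run D
t=36: ready={D,E,G} → run D
t=37: ready={D,E,G} → run D
t=38: ready={E,G} → run E
t=39: ready={E,G} → run E
t=40: ready={E,G} → run E
t=41: ready={E,G} → run E
t=42: ready={E,G} → run E
t=43: ready={E,G} → run E
t=44: ready={E,G} → run E
t=45: ready={G} → run G
t=46: ready={G} → run G
t=47: ready={G} → run G
t=48: ready={G} → run G
t=49: ready={G} → run G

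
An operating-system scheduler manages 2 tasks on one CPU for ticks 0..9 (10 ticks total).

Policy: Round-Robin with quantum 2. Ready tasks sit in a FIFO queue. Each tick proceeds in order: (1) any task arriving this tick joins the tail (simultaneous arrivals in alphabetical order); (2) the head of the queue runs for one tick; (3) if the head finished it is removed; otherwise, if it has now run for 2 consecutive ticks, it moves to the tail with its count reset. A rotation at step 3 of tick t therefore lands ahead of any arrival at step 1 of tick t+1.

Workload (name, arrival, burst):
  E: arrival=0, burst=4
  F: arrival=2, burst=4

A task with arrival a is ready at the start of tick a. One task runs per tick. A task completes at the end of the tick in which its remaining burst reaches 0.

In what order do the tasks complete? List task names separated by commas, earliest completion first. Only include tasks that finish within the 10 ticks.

completion order = E, F

t=0: queue=[E] q_used=0 → run E
t=1: queue=[E] q_used=1 → run E
t=2: queue=[E,F] q_used=0 → run E
t=3: queue=[E,F] q_used=1 → run E
t=4: queue=[F] q_used=0 → run F
t=5: queue=[F] q_used=1 → run F
t=6: queue=[F] q_used=0 → run F
t=7: queue=[F] q_used=1 → run F
t=8: (idle)
t=9: (idle)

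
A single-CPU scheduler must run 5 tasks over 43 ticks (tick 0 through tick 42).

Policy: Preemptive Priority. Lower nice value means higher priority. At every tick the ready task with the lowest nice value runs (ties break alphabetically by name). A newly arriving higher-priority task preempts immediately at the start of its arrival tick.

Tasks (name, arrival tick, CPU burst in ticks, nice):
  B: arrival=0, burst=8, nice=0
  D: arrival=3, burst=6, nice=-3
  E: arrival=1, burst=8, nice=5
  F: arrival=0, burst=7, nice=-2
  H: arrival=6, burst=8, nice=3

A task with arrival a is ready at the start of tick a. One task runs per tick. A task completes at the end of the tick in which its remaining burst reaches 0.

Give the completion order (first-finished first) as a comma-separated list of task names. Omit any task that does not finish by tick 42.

t=0: ready={B,F} → run F
t=1: ready={B,E,F} → run F
t=2: ready={B,E,F} → run F
t=3: ready={B,D,E,F} → run D
t=4: ready={B,D,E,F} → run D
t=5: ready={B,D,E,F} → run D
t=6: ready={B,D,E,F,H} → run D
t=7: ready={B,D,E,F,H} → run D
t=8: ready={B,D,E,F,H} → run D
t=9: ready={B,E,F,H} → run F
t=10: ready={B,E,F,H} → run F
t=11: ready={B,E,F,H} → run F
t=12: ready={B,E,F,H} → run F
t=13: ready={B,E,H} → run B
t=14: ready={B,E,H} → run B
t=15: ready={B,E,H} → run B
t=16: ready={B,E,H} → run B
t=17: ready={B,E,H} → run B
t=18: ready={B,E,H} → run B
t=19: ready={B,E,H} → run B
t=20: ready={B,E,H} → run B
t=21: ready={E,H} → run H
t=22: ready={E,H} → run H
t=23: ready={E,H} → run H
t=24: ready={E,H} → run H
t=25: ready={E,H} → run H
t=26: ready={E,H} → run H
t=27: ready={E,H} → run H
t=28: ready={E,H} → run H
t=29: ready={E} → run E
t=30: ready={E} → run E
t=31: ready={E} → run E
t=32: ready={E} → run E
t=33: ready={E} → run E
t=34: ready={E} → run E
t=35: ready={E} → run E
t=36: ready={E} → run E
t=37: (idle)
t=38: (idle)
t=39: (idle)
t=40: (idle)
t=41: (idle)
t=42: (idle)

completion order = D, F, B, H, E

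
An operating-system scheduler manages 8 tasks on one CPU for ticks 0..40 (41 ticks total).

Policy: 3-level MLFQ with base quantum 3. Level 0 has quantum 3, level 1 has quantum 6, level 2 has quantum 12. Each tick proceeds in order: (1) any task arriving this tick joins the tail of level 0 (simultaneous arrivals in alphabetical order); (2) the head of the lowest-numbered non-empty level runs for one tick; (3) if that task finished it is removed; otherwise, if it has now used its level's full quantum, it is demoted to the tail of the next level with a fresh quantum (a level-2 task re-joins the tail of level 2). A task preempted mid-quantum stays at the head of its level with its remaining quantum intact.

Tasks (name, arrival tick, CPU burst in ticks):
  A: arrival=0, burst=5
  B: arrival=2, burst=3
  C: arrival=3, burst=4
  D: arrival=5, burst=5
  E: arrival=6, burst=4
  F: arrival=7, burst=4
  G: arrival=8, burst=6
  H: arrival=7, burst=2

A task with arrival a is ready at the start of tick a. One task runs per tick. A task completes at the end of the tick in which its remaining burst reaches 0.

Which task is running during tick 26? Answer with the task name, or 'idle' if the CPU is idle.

t=0: L0/L1/L2 = A/-/- → run A
t=1: L0/L1/L2 = A/-/- → run A
t=2: L0/L1/L2 = AB/-/- → run A
t=3: L0/L1/L2 = BC/A/- → run B
t=4: L0/L1/L2 = BC/A/- → run B
t=5: L0/L1/L2 = BCD/A/- → run B
t=6: L0/L1/L2 = CDE/A/- → run C
t=7: L0/L1/L2 = CDEFH/A/- → run C
t=8: L0/L1/L2 = CDEFHG/A/- → run C
t=9: L0/L1/L2 = DEFHG/AC/- → run D
t=10: L0/L1/L2 = DEFHG/AC/- → run D
t=11: L0/L1/L2 = DEFHG/AC/- → run D
t=12: L0/L1/L2 = EFHG/ACD/- → run E
t=13: L0/L1/L2 = EFHG/ACD/- → run E
t=14: L0/L1/L2 = EFHG/ACD/- → run E
t=15: L0/L1/L2 = FHG/ACDE/- → run F
t=16: L0/L1/L2 = FHG/ACDE/- → run F
t=17: L0/L1/L2 = FHG/ACDE/- → run F
t=18: L0/L1/L2 = HG/ACDEF/- → run H
t=19: L0/L1/L2 = HG/ACDEF/- → run H
t=20: L0/L1/L2 = G/ACDEF/- → run G
t=21: L0/L1/L2 = G/ACDEF/- → run G
t=22: L0/L1/L2 = G/ACDEF/- → run G
t=23: L0/L1/L2 = -/ACDEFG/- → run A
t=24: L0/L1/L2 = -/ACDEFG/- → run A
t=25: L0/L1/L2 = -/CDEFG/- → run C
t=26: L0/L1/L2 = -/DEFG/- → run D
t=27: L0/L1/L2 = -/DEFG/- → run D
t=28: L0/L1/L2 = -/EFG/- → run E
t=29: L0/L1/L2 = -/FG/- → run F
t=30: L0/L1/L2 = -/G/- → run G
t=31: L0/L1/L2 = -/G/- → run G
t=32: L0/L1/L2 = -/G/- → run G
t=33: (idle)
t=34: (idle)
t=35: (idle)
t=36: (idle)
t=37: (idle)
t=38: (idle)
t=39: (idle)
t=40: (idle)

running at tick 26 = D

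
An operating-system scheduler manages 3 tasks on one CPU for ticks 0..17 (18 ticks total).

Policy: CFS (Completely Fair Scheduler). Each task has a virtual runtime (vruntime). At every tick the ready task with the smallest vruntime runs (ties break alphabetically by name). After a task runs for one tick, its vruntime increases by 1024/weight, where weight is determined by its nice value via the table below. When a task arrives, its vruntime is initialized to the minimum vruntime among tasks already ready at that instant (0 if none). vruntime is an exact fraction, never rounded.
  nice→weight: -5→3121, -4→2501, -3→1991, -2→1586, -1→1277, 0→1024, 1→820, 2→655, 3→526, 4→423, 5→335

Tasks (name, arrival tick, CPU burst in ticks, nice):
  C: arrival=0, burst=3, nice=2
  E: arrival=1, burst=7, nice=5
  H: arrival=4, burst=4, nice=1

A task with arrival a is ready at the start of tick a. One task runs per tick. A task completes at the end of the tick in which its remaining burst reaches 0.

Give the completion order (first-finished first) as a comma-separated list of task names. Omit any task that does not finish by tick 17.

completion order = C, H, E

t=0: vr[C=0] → run C
t=1: vr[C=1024/655 E=1024/655] → run C
t=2: vr[C=2048/655 E=1024/655] → run E
t=3: vr[C=2048/655 E=202752/43885] → run C
t=4: vr[E=202752/43885 H=202752/43885] → run E
t=5: vr[E=336896/43885 H=202752/43885] → run H
t=6: vr[E=336896/43885 H=10559744/1799285] → run H
t=7: vr[E=336896/43885 H=12806656/1799285] → run H
t=8: vr[E=336896/43885 H=15053568/1799285] → run E
t=9: vr[E=94208/8777 H=15053568/1799285] → run H
t=10: vr[E=94208/8777] → run E
t=11: vr[E=605184/43885] → run E
t=12: vr[E=739328/43885] → run E
t=13: vr[E=873472/43885] → run E
t=14: (idle)
t=15: (idle)
t=16: (idle)
t=17: (idle)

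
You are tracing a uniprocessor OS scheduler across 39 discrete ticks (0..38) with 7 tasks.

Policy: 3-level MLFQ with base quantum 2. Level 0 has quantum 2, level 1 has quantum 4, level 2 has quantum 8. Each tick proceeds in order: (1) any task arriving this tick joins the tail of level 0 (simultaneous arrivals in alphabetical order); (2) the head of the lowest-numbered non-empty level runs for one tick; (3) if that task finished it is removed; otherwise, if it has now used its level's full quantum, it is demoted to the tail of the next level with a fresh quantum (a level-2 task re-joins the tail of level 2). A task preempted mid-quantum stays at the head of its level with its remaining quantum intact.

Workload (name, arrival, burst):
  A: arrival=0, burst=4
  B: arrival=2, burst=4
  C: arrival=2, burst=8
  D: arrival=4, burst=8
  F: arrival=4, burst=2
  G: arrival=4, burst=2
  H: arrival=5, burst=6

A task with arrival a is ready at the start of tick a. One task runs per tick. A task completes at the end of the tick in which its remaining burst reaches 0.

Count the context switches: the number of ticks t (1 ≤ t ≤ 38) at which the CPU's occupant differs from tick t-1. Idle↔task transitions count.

context switches = 14

t=0: L0/L1/L2 = A/-/- → run A
t=1: L0/L1/L2 = A/-/- → run A
t=2: L0/L1/L2 = BC/A/- → run B
t=3: L0/L1/L2 = BC/A/- → run B
t=4: L0/L1/L2 = CDFG/AB/- → run C
t=5: L0/L1/L2 = CDFGH/AB/- → run C
t=6: L0/L1/L2 = DFGH/ABC/- → run D
t=7: L0/L1/L2 = DFGH/ABC/- → run D
t=8: L0/L1/L2 = FGH/ABCD/- → run F
t=9: L0/L1/L2 = FGH/ABCD/- → run F
t=10: L0/L1/L2 = GH/ABCD/- → run G
t=11: L0/L1/L2 = GH/ABCD/- → run G
t=12: L0/L1/L2 = H/ABCD/- → run H
t=13: L0/L1/L2 = H/ABCD/- → run H
t=14: L0/L1/L2 = -/ABCDH/- → run A
t=15: L0/L1/L2 = -/ABCDH/- → run A
t=16: L0/L1/L2 = -/BCDH/- → run B
t=17: L0/L1/L2 = -/BCDH/- → run B
t=18: L0/L1/L2 = -/CDH/- → run C
t=19: L0/L1/L2 = -/CDH/- → run C
t=20: L0/L1/L2 = -/CDH/- → run C
t=21: L0/L1/L2 = -/CDH/- → run C
t=22: L0/L1/L2 = -/DH/C → run D
t=23: L0/L1/L2 = -/DH/C → run D
t=24: L0/L1/L2 = -/DH/C → run D
t=25: L0/L1/L2 = -/DH/C → run D
t=26: L0/L1/L2 = -/H/CD → run H
t=27: L0/L1/L2 = -/H/CD → run H
t=28: L0/L1/L2 = -/H/CD → run H
t=29: L0/L1/L2 = -/H/CD → run H
t=30: L0/L1/L2 = -/-/CD → run C
t=31: L0/L1/L2 = -/-/CD → run C
t=32: L0/L1/L2 = -/-/D → run D
t=33: L0/L1/L2 = -/-/D → run D
t=34: (idle)
t=35: (idle)
t=36: (idle)
t=37: (idle)
t=38: (idle)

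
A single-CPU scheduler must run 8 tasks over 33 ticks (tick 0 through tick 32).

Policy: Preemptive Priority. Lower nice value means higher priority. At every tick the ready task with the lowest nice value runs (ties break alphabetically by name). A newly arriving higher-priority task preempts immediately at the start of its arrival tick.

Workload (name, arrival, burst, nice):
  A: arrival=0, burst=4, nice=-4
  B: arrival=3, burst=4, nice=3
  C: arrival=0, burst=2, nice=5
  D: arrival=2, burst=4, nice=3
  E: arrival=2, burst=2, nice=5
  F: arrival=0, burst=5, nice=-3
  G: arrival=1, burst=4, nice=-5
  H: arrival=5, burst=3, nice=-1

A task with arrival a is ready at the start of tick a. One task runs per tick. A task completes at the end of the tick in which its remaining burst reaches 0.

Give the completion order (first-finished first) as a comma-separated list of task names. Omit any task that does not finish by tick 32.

completion order = G, A, F, H, B, D, C, E

t=0: ready={A,C,F} → run A
t=1: ready={A,C,F,G} → run G
t=2: ready={A,C,D,E,F,G} → run G
t=3: ready={A,B,C,D,E,F,G} → run G
t=4: ready={A,B,C,D,E,F,G} → run G
t=5: ready={A,B,C,D,E,F,H} → run A
t=6: ready={A,B,C,D,E,F,H} → run A
t=7: ready={A,B,C,D,E,F,H} → run A
t=8: ready={B,C,D,E,F,H} → run F
t=9: ready={B,C,D,E,F,H} → run F
t=10: ready={B,C,D,E,F,H} → run F
t=11: ready={B,C,D,E,F,H} → run F
t=12: ready={B,C,D,E,F,H} → run F
t=13: ready={B,C,D,E,H} → run H
t=14: ready={B,C,D,E,H} → run H
t=15: ready={B,C,D,E,H} → run H
t=16: ready={B,C,D,E} → run B
t=17: ready={B,C,D,E} → run B
t=18: ready={B,C,D,E} → run B
t=19: ready={B,C,D,E} → run B
t=20: ready={C,D,E} → run D
t=21: ready={C,D,E} → run D
t=22: ready={C,D,E} → run D
t=23: ready={C,D,E} → run D
t=24: ready={C,E} → run C
t=25: ready={C,E} → run C
t=26: ready={E} → run E
t=27: ready={E} → run E
t=28: (idle)
t=29: (idle)
t=30: (idle)
t=31: (idle)
t=32: (idle)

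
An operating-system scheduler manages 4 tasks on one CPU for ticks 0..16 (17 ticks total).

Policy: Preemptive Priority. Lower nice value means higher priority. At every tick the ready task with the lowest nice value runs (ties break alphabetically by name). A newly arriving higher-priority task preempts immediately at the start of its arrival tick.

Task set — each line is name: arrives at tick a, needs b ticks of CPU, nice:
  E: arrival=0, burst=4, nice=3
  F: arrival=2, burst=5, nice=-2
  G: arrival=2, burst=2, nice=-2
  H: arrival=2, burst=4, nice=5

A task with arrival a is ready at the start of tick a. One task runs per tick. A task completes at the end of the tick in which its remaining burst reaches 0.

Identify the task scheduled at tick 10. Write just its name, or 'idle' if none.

running at tick 10 = E

t=0: ready={E} → run E
t=1: ready={E} → run E
t=2: ready={E,F,G,H} → run F
t=3: ready={E,F,G,H} → run F
t=4: ready={E,F,G,H} → run F
t=5: ready={E,F,G,H} → run F
t=6: ready={E,F,G,H} → run F
t=7: ready={E,G,H} → run G
t=8: ready={E,G,H} → run G
t=9: ready={E,H} → run E
t=10: ready={E,H} → run E
t=11: ready={H} → run H
t=12: ready={H} → run H
t=13: ready={H} → run H
t=14: ready={H} → run H
t=15: (idle)
t=16: (idle)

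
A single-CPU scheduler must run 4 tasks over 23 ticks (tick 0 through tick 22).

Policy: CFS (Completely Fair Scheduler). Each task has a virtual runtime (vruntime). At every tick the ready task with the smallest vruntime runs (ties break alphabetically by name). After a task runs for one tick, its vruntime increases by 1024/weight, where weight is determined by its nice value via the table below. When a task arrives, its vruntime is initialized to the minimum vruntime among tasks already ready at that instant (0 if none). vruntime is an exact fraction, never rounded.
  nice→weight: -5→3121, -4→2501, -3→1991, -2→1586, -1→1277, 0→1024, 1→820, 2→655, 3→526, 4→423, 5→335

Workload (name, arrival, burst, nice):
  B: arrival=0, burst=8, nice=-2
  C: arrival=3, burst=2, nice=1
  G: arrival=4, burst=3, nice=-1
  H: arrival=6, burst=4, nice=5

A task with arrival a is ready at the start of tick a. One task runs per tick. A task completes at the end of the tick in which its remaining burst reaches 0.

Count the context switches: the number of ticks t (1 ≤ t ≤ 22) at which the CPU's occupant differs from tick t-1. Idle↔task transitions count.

t=0: vr[B=0] → run B
t=1: vr[B=512/793] → run B
t=2: vr[B=1024/793] → run B
t=3: vr[B=1536/793 C=1536/793] → run B
t=4: vr[B=2048/793 C=1536/793 G=1536/793] → run C
t=5: vr[B=2048/793 C=517888/162565 G=1536/793] → run G
t=6: vr[B=2048/793 C=517888/162565 G=2773504/1012661 H=2048/793] → run B
t=7: vr[B=2560/793 C=517888/162565 G=2773504/1012661 H=2048/793] → run H
t=8: vr[B=2560/793 C=517888/162565 G=2773504/1012661 H=1498112/265655] → run G
t=9: vr[B=2560/793 C=517888/162565 G=3585536/1012661 H=1498112/265655] → run C
t=10: vr[B=2560/793 G=3585536/1012661 H=1498112/265655] → run B
t=11: vr[B=3072/793 G=3585536/1012661 H=1498112/265655] → run G
t=12: vr[B=3072/793 H=1498112/265655] → run B
t=13: vr[B=3584/793 H=1498112/265655] → run B
t=14: vr[H=1498112/265655] → run H
t=15: vr[H=2310144/265655] → run H
t=16: vr[H=3122176/265655] → run H
t=17: (idle)
t=18: (idle)
t=19: (idle)
t=20: (idle)
t=21: (idle)
t=22: (idle)

context switches = 11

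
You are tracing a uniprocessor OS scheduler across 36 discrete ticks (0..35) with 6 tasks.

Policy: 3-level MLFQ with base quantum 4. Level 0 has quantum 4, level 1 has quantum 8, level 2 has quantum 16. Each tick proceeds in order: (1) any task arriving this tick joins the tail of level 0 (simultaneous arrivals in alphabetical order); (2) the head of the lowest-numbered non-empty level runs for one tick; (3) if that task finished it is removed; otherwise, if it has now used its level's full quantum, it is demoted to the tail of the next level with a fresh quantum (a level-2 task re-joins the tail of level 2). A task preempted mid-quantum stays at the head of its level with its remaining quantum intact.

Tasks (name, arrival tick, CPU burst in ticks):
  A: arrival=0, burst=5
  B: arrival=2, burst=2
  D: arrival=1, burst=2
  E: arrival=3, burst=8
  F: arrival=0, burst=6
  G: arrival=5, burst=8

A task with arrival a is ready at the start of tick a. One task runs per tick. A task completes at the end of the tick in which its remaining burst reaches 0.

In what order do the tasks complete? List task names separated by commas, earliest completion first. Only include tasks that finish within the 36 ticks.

t=0: L0/L1/L2 = AF/-/- → run A
t=1: L0/L1/L2 = AFD/-/- → run A
t=2: L0/L1/L2 = AFDB/-/- → run A
t=3: L0/L1/L2 = AFDBE/-/- → run A
t=4: L0/L1/L2 = FDBE/A/- → run F
t=5: L0/L1/L2 = FDBEG/A/- → run F
t=6: L0/L1/L2 = FDBEG/A/- → run F
t=7: L0/L1/L2 = FDBEG/A/- → run F
t=8: L0/L1/L2 = DBEG/AF/- → run D
t=9: L0/L1/L2 = DBEG/AF/- → run D
t=10: L0/L1/L2 = BEG/AF/- → run B
t=11: L0/L1/L2 = BEG/AF/- → run B
t=12: L0/L1/L2 = EG/AF/- → run E
t=13: L0/L1/L2 = EG/AF/- → run E
t=14: L0/L1/L2 = EG/AF/- → run E
t=15: L0/L1/L2 = EG/AF/- → run E
t=16: L0/L1/L2 = G/AFE/- → run G
t=17: L0/L1/L2 = G/AFE/- → run G
t=18: L0/L1/L2 = G/AFE/- → run G
t=19: L0/L1/L2 = G/AFE/- → run G
t=20: L0/L1/L2 = -/AFEG/- → run A
t=21: L0/L1/L2 = -/FEG/- → run F
t=22: L0/L1/L2 = -/FEG/- → run F
t=23: L0/L1/L2 = -/EG/- → run E
t=24: L0/L1/L2 = -/EG/- → run E
t=25: L0/L1/L2 = -/EG/- → run E
t=26: L0/L1/L2 = -/EG/- → run E
t=27: L0/L1/L2 = -/G/- → run G
t=28: L0/L1/L2 = -/G/- → run G
t=29: L0/L1/L2 = -/G/- → run G
t=30: L0/L1/L2 = -/G/- → run G
t=31: (idle)
t=32: (idle)
t=33: (idle)
t=34: (idle)
t=35: (idle)

completion order = D, B, A, F, E, G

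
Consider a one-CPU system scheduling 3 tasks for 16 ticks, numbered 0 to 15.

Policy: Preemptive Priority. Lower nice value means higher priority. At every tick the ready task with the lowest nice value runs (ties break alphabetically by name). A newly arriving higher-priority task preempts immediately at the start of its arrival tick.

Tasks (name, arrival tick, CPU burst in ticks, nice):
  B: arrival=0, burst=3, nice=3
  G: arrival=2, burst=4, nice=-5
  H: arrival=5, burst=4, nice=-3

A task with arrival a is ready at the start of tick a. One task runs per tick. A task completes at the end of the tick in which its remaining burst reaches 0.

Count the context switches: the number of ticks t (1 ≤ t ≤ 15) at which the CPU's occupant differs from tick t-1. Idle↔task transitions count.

t=0: ready={B} → run B
t=1: ready={B} → run B
t=2: ready={B,G} → run G
t=3: ready={B,G} → run G
t=4: ready={B,G} → run G
t=5: ready={B,G,H} → run G
t=6: ready={B,H} → run H
t=7: ready={B,H} → run H
t=8: ready={B,H} → run H
t=9: ready={B,H} → run H
t=10: ready={B} → run B
t=11: (idle)
t=12: (idle)
t=13: (idle)
t=14: (idle)
t=15: (idle)

context switches = 4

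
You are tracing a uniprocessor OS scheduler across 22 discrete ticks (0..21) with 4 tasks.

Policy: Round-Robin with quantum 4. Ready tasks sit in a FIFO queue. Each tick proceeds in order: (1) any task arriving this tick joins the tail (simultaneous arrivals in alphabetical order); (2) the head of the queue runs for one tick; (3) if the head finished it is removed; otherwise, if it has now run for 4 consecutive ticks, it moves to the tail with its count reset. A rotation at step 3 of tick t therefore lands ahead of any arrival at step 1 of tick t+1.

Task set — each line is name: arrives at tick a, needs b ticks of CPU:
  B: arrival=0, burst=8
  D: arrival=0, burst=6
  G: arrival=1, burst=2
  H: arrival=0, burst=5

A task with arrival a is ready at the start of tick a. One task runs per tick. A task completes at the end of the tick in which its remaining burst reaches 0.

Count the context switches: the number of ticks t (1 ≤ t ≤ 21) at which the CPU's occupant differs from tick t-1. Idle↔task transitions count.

context switches = 7

t=0: queue=[B,D,H] q_used=0 → run B
t=1: queue=[B,D,H,G] q_used=1 → run B
t=2: queue=[B,D,H,G] q_used=2 → run B
t=3: queue=[B,D,H,G] q_used=3 → run B
t=4: queue=[D,H,G,B] q_used=0 → run D
t=5: queue=[D,H,G,B] q_used=1 → run D
t=6: queue=[D,H,G,B] q_used=2 → run D
t=7: queue=[D,H,G,B] q_used=3 → run D
t=8: queue=[H,G,B,D] q_used=0 → run H
t=9: queue=[H,G,B,D] q_used=1 → run H
t=10: queue=[H,G,B,D] q_used=2 → run H
t=11: queue=[H,G,B,D] q_used=3 → run H
t=12: queue=[G,B,D,H] q_used=0 → run G
t=13: queue=[G,B,D,H] q_used=1 → run G
t=14: queue=[B,D,H] q_used=0 → run B
t=15: queue=[B,D,H] q_used=1 → run B
t=16: queue=[B,D,H] q_used=2 → run B
t=17: queue=[B,D,H] q_used=3 → run B
t=18: queue=[D,H] q_used=0 → run D
t=19: queue=[D,H] q_used=1 → run D
t=20: queue=[H] q_used=0 → run H
t=21: (idle)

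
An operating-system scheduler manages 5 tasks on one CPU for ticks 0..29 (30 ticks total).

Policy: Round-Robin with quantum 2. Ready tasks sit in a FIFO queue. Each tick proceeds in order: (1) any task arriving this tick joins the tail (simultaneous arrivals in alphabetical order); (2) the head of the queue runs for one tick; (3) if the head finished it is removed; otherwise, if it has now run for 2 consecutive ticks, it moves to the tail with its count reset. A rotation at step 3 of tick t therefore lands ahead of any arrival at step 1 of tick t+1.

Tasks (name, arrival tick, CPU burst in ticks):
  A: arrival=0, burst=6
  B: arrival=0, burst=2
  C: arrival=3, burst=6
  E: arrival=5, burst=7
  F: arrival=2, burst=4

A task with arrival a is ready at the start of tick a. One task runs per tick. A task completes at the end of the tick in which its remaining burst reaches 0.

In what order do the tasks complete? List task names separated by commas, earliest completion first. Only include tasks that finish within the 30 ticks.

t=0: queue=[A,B] q_used=0 → run A
t=1: queue=[A,B] q_used=1 → run A
t=2: queue=[B,A,F] q_used=0 → run B
t=3: queue=[B,A,F,C] q_used=1 → run B
t=4: queue=[A,F,C] q_used=0 → run A
t=5: queue=[A,F,C,E] q_used=1 → run A
t=6: queue=[F,C,E,A] q_used=0 → run F
t=7: queue=[F,C,E,A] q_used=1 → run F
t=8: queue=[C,E,A,F] q_used=0 → run C
t=9: queue=[C,E,A,F] q_used=1 → run C
t=10: queue=[E,A,F,C] q_used=0 → run E
t=11: queue=[E,A,F,C] q_used=1 → run E
t=12: queue=[A,F,C,E] q_used=0 → run A
t=13: queue=[A,F,C,E] q_used=1 → run A
t=14: queue=[F,C,E] q_used=0 → run F
t=15: queue=[F,C,E] q_used=1 → run F
t=16: queue=[C,E] q_used=0 → run C
t=17: queue=[C,E] q_used=1 → run C
t=18: queue=[E,C] q_used=0 → run E
t=19: queue=[E,C] q_used=1 → run E
t=20: queue=[C,E] q_used=0 → run C
t=21: queue=[C,E] q_used=1 → run C
t=22: queue=[E] q_used=0 → run E
t=23: queue=[E] q_used=1 → run E
t=24: queue=[E] q_used=0 → run E
t=25: (idle)
t=26: (idle)
t=27: (idle)
t=28: (idle)
t=29: (idle)

completion order = B, A, F, C, E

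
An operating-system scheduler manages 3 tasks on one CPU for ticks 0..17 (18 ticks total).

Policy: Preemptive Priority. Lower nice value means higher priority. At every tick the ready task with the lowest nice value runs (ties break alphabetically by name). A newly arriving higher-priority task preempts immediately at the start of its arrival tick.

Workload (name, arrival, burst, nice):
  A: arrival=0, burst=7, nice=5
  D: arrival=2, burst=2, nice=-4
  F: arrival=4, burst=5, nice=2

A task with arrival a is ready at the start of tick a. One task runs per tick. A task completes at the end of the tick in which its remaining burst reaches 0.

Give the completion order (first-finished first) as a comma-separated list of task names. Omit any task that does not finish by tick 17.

completion order = D, F, A

t=0: ready={A} → run A
t=1: ready={A} → run A
t=2: ready={A,D} → run D
t=3: ready={A,D} → run D
t=4: ready={A,F} → run F
t=5: ready={A,F} → run F
t=6: ready={A,F} → run F
t=7: ready={A,F} → run F
t=8: ready={A,F} → run F
t=9: ready={A} → run A
t=10: ready={A} → run A
t=11: ready={A} → run A
t=12: ready={A} → run A
t=13: ready={A} → run A
t=14: (idle)
t=15: (idle)
t=16: (idle)
t=17: (idle)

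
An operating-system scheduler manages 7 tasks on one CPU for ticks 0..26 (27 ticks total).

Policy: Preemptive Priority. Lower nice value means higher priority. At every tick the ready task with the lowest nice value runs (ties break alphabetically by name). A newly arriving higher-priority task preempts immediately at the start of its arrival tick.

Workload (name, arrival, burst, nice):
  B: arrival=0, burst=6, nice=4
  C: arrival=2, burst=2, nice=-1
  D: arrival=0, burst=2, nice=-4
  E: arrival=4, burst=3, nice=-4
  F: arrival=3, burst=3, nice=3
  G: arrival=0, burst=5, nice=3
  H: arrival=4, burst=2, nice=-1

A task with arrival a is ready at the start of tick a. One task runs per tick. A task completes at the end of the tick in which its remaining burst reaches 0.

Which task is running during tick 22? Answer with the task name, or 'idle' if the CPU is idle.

running at tick 22 = B

t=0: ready={B,D,G} → run D
t=1: ready={B,D,G} → run D
t=2: ready={B,C,G} → run C
t=3: ready={B,C,F,G} → run C
t=4: ready={B,E,F,G,H} → run E
t=5: ready={B,E,F,G,H} → run E
t=6: ready={B,E,F,G,H} → run E
t=7: ready={B,F,G,H} → run H
t=8: ready={B,F,G,H} → run H
t=9: ready={B,F,G} → run F
t=10: ready={B,F,G} → run F
t=11: ready={B,F,G} → run F
t=12: ready={B,G} → run G
t=13: ready={B,G} → run G
t=14: ready={B,G} → run G
t=15: ready={B,G} → run G
t=16: ready={B,G} → run G
t=17: ready={B} → run B
t=18: ready={B} → run B
t=19: ready={B} → run B
t=20: ready={B} → run B
t=21: ready={B} → run B
t=22: ready={B} → run B
t=23: (idle)
t=24: (idle)
t=25: (idle)
t=26: (idle)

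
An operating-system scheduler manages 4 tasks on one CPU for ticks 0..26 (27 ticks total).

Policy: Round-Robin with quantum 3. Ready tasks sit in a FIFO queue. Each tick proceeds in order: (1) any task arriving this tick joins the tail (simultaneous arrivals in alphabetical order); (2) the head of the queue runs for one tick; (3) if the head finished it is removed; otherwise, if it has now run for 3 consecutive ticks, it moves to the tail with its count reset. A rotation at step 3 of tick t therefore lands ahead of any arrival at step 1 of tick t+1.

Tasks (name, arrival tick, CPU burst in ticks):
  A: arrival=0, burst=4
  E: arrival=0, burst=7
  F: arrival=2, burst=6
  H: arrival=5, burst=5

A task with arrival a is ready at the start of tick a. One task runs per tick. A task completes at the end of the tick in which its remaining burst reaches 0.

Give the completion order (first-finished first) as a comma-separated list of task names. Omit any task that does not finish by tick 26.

t=0: queue=[A,E] q_used=0 → run A
t=1: queue=[A,E] q_used=1 → run A
t=2: queue=[A,E,F] q_used=2 → run A
t=3: queue=[E,F,A] q_used=0 → run E
t=4: queue=[E,F,A] q_used=1 → run E
t=5: queue=[E,F,A,H] q_used=2 → run E
t=6: queue=[F,A,H,E] q_used=0 → run F
t=7: queue=[F,A,H,E] q_used=1 → run F
t=8: queue=[F,A,H,E] q_used=2 → run F
t=9: queue=[A,H,E,F] q_used=0 → run A
t=10: queue=[H,E,F] q_used=0 → run H
t=11: queue=[H,E,F] q_used=1 → run H
t=12: queue=[H,E,F] q_used=2 → run H
t=13: queue=[E,F,H] q_used=0 → run E
t=14: queue=[E,F,H] q_used=1 → run E
t=15: queue=[E,F,H] q_used=2 → run E
t=16: queue=[F,H,E] q_used=0 → run F
t=17: queue=[F,H,E] q_used=1 → run F
t=18: queue=[F,H,E] q_used=2 → run F
t=19: queue=[H,E] q_used=0 → run H
t=20: queue=[H,E] q_used=1 → run H
t=21: queue=[E] q_used=0 → run E
t=22: (idle)
t=23: (idle)
t=24: (idle)
t=25: (idle)
t=26: (idle)

completion order = A, F, H, E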